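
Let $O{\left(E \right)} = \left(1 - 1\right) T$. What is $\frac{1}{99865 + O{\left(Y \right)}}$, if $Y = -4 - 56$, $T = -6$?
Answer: $\frac{1}{99865} \approx 1.0014 \cdot 10^{-5}$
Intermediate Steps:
$Y = -60$ ($Y = -4 - 56 = -60$)
$O{\left(E \right)} = 0$ ($O{\left(E \right)} = \left(1 - 1\right) \left(-6\right) = 0 \left(-6\right) = 0$)
$\frac{1}{99865 + O{\left(Y \right)}} = \frac{1}{99865 + 0} = \frac{1}{99865}$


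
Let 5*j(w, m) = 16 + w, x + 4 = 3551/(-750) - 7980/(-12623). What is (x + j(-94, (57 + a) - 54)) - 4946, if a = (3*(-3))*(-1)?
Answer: -47049415873/9467250 ≈ -4969.7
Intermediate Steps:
x = -76708273/9467250 (x = -4 + (3551/(-750) - 7980/(-12623)) = -4 + (3551*(-1/750) - 7980*(-1/12623)) = -4 + (-3551/750 + 7980/12623) = -4 - 38839273/9467250 = -76708273/9467250 ≈ -8.1025)
a = 9 (a = -9*(-1) = 9)
j(w, m) = 16/5 + w/5 (j(w, m) = (16 + w)/5 = 16/5 + w/5)
(x + j(-94, (57 + a) - 54)) - 4946 = (-76708273/9467250 + (16/5 + (⅕)*(-94))) - 4946 = (-76708273/9467250 + (16/5 - 94/5)) - 4946 = (-76708273/9467250 - 78/5) - 4946 = -224397373/9467250 - 4946 = -47049415873/9467250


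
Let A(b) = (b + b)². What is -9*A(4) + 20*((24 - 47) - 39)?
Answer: -1816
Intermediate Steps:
A(b) = 4*b² (A(b) = (2*b)² = 4*b²)
-9*A(4) + 20*((24 - 47) - 39) = -36*4² + 20*((24 - 47) - 39) = -36*16 + 20*(-23 - 39) = -9*64 + 20*(-62) = -576 - 1240 = -1816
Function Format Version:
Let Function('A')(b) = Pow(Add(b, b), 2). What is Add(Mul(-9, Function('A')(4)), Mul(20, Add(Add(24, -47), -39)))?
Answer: -1816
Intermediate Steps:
Function('A')(b) = Mul(4, Pow(b, 2)) (Function('A')(b) = Pow(Mul(2, b), 2) = Mul(4, Pow(b, 2)))
Add(Mul(-9, Function('A')(4)), Mul(20, Add(Add(24, -47), -39))) = Add(Mul(-9, Mul(4, Pow(4, 2))), Mul(20, Add(Add(24, -47), -39))) = Add(Mul(-9, Mul(4, 16)), Mul(20, Add(-23, -39))) = Add(Mul(-9, 64), Mul(20, -62)) = Add(-576, -1240) = -1816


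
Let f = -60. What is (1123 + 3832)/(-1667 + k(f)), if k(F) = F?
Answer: -4955/1727 ≈ -2.8691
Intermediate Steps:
(1123 + 3832)/(-1667 + k(f)) = (1123 + 3832)/(-1667 - 60) = 4955/(-1727) = 4955*(-1/1727) = -4955/1727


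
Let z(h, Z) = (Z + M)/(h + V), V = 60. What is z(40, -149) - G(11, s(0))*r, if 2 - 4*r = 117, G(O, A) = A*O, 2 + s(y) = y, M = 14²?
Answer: -63203/100 ≈ -632.03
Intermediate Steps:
M = 196
s(y) = -2 + y
r = -115/4 (r = ½ - ¼*117 = ½ - 117/4 = -115/4 ≈ -28.750)
z(h, Z) = (196 + Z)/(60 + h) (z(h, Z) = (Z + 196)/(h + 60) = (196 + Z)/(60 + h))
z(40, -149) - G(11, s(0))*r = (196 - 149)/(60 + 40) - (-2 + 0)*11*(-115)/4 = 47/100 - (-2*11)*(-115)/4 = (1/100)*47 - (-22)*(-115)/4 = 47/100 - 1*1265/2 = 47/100 - 1265/2 = -63203/100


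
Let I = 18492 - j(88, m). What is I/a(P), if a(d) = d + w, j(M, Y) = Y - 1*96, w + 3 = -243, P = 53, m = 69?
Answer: -18519/193 ≈ -95.953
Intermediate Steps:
w = -246 (w = -3 - 243 = -246)
j(M, Y) = -96 + Y (j(M, Y) = Y - 96 = -96 + Y)
a(d) = -246 + d (a(d) = d - 246 = -246 + d)
I = 18519 (I = 18492 - (-96 + 69) = 18492 - 1*(-27) = 18492 + 27 = 18519)
I/a(P) = 18519/(-246 + 53) = 18519/(-193) = 18519*(-1/193) = -18519/193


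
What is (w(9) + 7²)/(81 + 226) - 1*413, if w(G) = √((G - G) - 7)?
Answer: -126742/307 + I*√7/307 ≈ -412.84 + 0.0086181*I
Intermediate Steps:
w(G) = I*√7 (w(G) = √(0 - 7) = √(-7) = I*√7)
(w(9) + 7²)/(81 + 226) - 1*413 = (I*√7 + 7²)/(81 + 226) - 1*413 = (I*√7 + 49)/307 - 413 = (49 + I*√7)*(1/307) - 413 = (49/307 + I*√7/307) - 413 = -126742/307 + I*√7/307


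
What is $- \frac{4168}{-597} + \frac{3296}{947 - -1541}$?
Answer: $\frac{1542212}{185667} \approx 8.3063$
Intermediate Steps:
$- \frac{4168}{-597} + \frac{3296}{947 - -1541} = \left(-4168\right) \left(- \frac{1}{597}\right) + \frac{3296}{947 + 1541} = \frac{4168}{597} + \frac{3296}{2488} = \frac{4168}{597} + 3296 \cdot \frac{1}{2488} = \frac{4168}{597} + \frac{412}{311} = \frac{1542212}{185667}$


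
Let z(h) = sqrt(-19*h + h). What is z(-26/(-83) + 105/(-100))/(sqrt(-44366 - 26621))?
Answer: -3*I*sqrt(72058193830)/58919210 ≈ -0.013668*I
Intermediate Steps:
z(h) = 3*sqrt(2)*sqrt(-h) (z(h) = sqrt(-18*h) = 3*sqrt(2)*sqrt(-h))
z(-26/(-83) + 105/(-100))/(sqrt(-44366 - 26621)) = (3*sqrt(2)*sqrt(-(-26/(-83) + 105/(-100))))/(sqrt(-44366 - 26621)) = (3*sqrt(2)*sqrt(-(-26*(-1/83) + 105*(-1/100))))/(sqrt(-70987)) = (3*sqrt(2)*sqrt(-(26/83 - 21/20)))/((I*sqrt(70987))) = (3*sqrt(2)*sqrt(-1*(-1223/1660)))*(-I*sqrt(70987)/70987) = (3*sqrt(2)*sqrt(1223/1660))*(-I*sqrt(70987)/70987) = (3*sqrt(2)*(sqrt(507545)/830))*(-I*sqrt(70987)/70987) = (3*sqrt(1015090)/830)*(-I*sqrt(70987)/70987) = -3*I*sqrt(72058193830)/58919210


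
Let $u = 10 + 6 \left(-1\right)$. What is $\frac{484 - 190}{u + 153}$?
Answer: $\frac{294}{157} \approx 1.8726$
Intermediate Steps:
$u = 4$ ($u = 10 - 6 = 4$)
$\frac{484 - 190}{u + 153} = \frac{484 - 190}{4 + 153} = \frac{294}{157}$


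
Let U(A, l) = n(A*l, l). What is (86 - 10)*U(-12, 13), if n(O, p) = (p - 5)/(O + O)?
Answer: -76/39 ≈ -1.9487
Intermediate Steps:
n(O, p) = (-5 + p)/(2*O) (n(O, p) = (-5 + p)/((2*O)) = (-5 + p)*(1/(2*O)) = (-5 + p)/(2*O))
U(A, l) = (-5 + l)/(2*A*l) (U(A, l) = (-5 + l)/(2*((A*l))) = (1/(A*l))*(-5 + l)/2 = (-5 + l)/(2*A*l))
(86 - 10)*U(-12, 13) = (86 - 10)*((½)*(-5 + 13)/(-12*13)) = 76*((½)*(-1/12)*(1/13)*8) = 76*(-1/39) = -76/39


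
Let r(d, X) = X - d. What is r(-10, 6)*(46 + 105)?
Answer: 2416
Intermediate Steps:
r(-10, 6)*(46 + 105) = (6 - 1*(-10))*(46 + 105) = (6 + 10)*151 = 16*151 = 2416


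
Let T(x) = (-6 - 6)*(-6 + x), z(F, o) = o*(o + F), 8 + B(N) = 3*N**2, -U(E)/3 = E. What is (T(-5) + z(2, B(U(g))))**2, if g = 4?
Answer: 32672731536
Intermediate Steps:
U(E) = -3*E
B(N) = -8 + 3*N**2
z(F, o) = o*(F + o)
T(x) = 72 - 12*x (T(x) = -12*(-6 + x) = 72 - 12*x)
(T(-5) + z(2, B(U(g))))**2 = ((72 - 12*(-5)) + (-8 + 3*(-3*4)**2)*(2 + (-8 + 3*(-3*4)**2)))**2 = ((72 + 60) + (-8 + 3*(-12)**2)*(2 + (-8 + 3*(-12)**2)))**2 = (132 + (-8 + 3*144)*(2 + (-8 + 3*144)))**2 = (132 + (-8 + 432)*(2 + (-8 + 432)))**2 = (132 + 424*(2 + 424))**2 = (132 + 424*426)**2 = (132 + 180624)**2 = 180756**2 = 32672731536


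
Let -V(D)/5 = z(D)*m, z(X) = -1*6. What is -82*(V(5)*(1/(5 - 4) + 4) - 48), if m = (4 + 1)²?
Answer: -303564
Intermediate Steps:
z(X) = -6
m = 25 (m = 5² = 25)
V(D) = 750 (V(D) = -(-30)*25 = -5*(-150) = 750)
-82*(V(5)*(1/(5 - 4) + 4) - 48) = -82*(750*(1/(5 - 4) + 4) - 48) = -82*(750*(1/1 + 4) - 48) = -82*(750*(1 + 4) - 48) = -82*(750*5 - 48) = -82*(3750 - 48) = -82*3702 = -303564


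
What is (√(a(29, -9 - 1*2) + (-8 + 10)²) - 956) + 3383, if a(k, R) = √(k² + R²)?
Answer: 2427 + √(4 + √962) ≈ 2432.9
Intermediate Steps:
a(k, R) = √(R² + k²)
(√(a(29, -9 - 1*2) + (-8 + 10)²) - 956) + 3383 = (√(√((-9 - 1*2)² + 29²) + (-8 + 10)²) - 956) + 3383 = (√(√((-9 - 2)² + 841) + 2²) - 956) + 3383 = (√(√((-11)² + 841) + 4) - 956) + 3383 = (√(√(121 + 841) + 4) - 956) + 3383 = (√(√962 + 4) - 956) + 3383 = (√(4 + √962) - 956) + 3383 = (-956 + √(4 + √962)) + 3383 = 2427 + √(4 + √962)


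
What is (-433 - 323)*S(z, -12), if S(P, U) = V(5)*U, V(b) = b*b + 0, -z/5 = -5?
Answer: 226800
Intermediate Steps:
z = 25 (z = -5*(-5) = 25)
V(b) = b**2 (V(b) = b**2 + 0 = b**2)
S(P, U) = 25*U (S(P, U) = 5**2*U = 25*U)
(-433 - 323)*S(z, -12) = (-433 - 323)*(25*(-12)) = -756*(-300) = 226800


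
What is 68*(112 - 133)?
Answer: -1428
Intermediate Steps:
68*(112 - 133) = 68*(-21) = -1428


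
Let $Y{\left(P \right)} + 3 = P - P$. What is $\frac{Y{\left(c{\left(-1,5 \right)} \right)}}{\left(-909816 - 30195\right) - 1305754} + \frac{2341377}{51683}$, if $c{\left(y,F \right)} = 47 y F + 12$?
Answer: $\frac{5258182673454}{116067872495} \approx 45.303$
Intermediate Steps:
$c{\left(y,F \right)} = 12 + 47 F y$ ($c{\left(y,F \right)} = 47 F y + 12 = 12 + 47 F y$)
$Y{\left(P \right)} = -3$ ($Y{\left(P \right)} = -3 + \left(P - P\right) = -3 + 0 = -3$)
$\frac{Y{\left(c{\left(-1,5 \right)} \right)}}{\left(-909816 - 30195\right) - 1305754} + \frac{2341377}{51683} = - \frac{3}{\left(-909816 - 30195\right) - 1305754} + \frac{2341377}{51683} = - \frac{3}{-940011 - 1305754} + 2341377 \cdot \frac{1}{51683} = - \frac{3}{-2245765} + \frac{2341377}{51683} = \left(-3\right) \left(- \frac{1}{2245765}\right) + \frac{2341377}{51683} = \frac{3}{2245765} + \frac{2341377}{51683} = \frac{5258182673454}{116067872495}$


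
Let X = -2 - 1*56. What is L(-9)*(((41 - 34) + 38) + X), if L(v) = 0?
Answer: 0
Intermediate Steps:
X = -58 (X = -2 - 56 = -58)
L(-9)*(((41 - 34) + 38) + X) = 0*(((41 - 34) + 38) - 58) = 0*((7 + 38) - 58) = 0*(45 - 58) = 0*(-13) = 0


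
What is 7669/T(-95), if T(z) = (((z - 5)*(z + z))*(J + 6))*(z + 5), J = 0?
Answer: -7669/10260000 ≈ -0.00074747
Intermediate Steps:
T(z) = 12*z*(-5 + z)*(5 + z) (T(z) = (((z - 5)*(z + z))*(0 + 6))*(z + 5) = (((-5 + z)*(2*z))*6)*(5 + z) = ((2*z*(-5 + z))*6)*(5 + z) = (12*z*(-5 + z))*(5 + z) = 12*z*(-5 + z)*(5 + z))
7669/T(-95) = 7669/((12*(-95)*(-25 + (-95)**2))) = 7669/((12*(-95)*(-25 + 9025))) = 7669/((12*(-95)*9000)) = 7669/(-10260000) = 7669*(-1/10260000) = -7669/10260000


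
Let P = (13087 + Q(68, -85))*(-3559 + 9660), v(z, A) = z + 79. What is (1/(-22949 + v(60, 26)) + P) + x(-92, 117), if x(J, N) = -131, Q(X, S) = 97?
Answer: 1834732682929/22810 ≈ 8.0435e+7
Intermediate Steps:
v(z, A) = 79 + z
P = 80435584 (P = (13087 + 97)*(-3559 + 9660) = 13184*6101 = 80435584)
(1/(-22949 + v(60, 26)) + P) + x(-92, 117) = (1/(-22949 + (79 + 60)) + 80435584) - 131 = (1/(-22949 + 139) + 80435584) - 131 = (1/(-22810) + 80435584) - 131 = (-1/22810 + 80435584) - 131 = 1834735671039/22810 - 131 = 1834732682929/22810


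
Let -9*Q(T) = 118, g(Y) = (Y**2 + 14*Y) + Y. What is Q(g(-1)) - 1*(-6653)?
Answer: 59759/9 ≈ 6639.9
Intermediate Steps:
g(Y) = Y**2 + 15*Y
Q(T) = -118/9 (Q(T) = -1/9*118 = -118/9)
Q(g(-1)) - 1*(-6653) = -118/9 - 1*(-6653) = -118/9 + 6653 = 59759/9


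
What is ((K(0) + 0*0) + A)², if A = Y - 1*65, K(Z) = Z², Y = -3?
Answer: 4624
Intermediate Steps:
A = -68 (A = -3 - 1*65 = -3 - 65 = -68)
((K(0) + 0*0) + A)² = ((0² + 0*0) - 68)² = ((0 + 0) - 68)² = (0 - 68)² = (-68)² = 4624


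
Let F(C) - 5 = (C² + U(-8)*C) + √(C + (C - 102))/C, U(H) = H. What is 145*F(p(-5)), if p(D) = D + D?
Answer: 26825 - 29*I*√122/2 ≈ 26825.0 - 160.16*I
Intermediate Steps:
p(D) = 2*D
F(C) = 5 + C² - 8*C + √(-102 + 2*C)/C (F(C) = 5 + ((C² - 8*C) + √(C + (C - 102))/C) = 5 + ((C² - 8*C) + √(C + (-102 + C))/C) = 5 + ((C² - 8*C) + √(-102 + 2*C)/C) = 5 + (C² - 8*C + √(-102 + 2*C)/C) = 5 + C² - 8*C + √(-102 + 2*C)/C)
145*F(p(-5)) = 145*(5 + (2*(-5))² - 16*(-5) + √(-102 + 2*(2*(-5)))/((2*(-5)))) = 145*(5 + (-10)² - 8*(-10) + √(-102 + 2*(-10))/(-10)) = 145*(5 + 100 + 80 - √(-102 - 20)/10) = 145*(5 + 100 + 80 - I*√122/10) = 145*(185 - I*√122/10) = 26825 - 29*I*√122/2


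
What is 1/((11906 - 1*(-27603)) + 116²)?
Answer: 1/52965 ≈ 1.8880e-5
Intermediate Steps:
1/((11906 - 1*(-27603)) + 116²) = 1/((11906 + 27603) + 13456) = 1/(39509 + 13456) = 1/52965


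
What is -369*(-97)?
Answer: 35793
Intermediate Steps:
-369*(-97) = -1*(-35793) = 35793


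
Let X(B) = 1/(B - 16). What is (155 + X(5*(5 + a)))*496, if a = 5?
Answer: 1307208/17 ≈ 76895.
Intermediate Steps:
X(B) = 1/(-16 + B)
(155 + X(5*(5 + a)))*496 = (155 + 1/(-16 + 5*(5 + 5)))*496 = (155 + 1/(-16 + 5*10))*496 = (155 + 1/(-16 + 50))*496 = (155 + 1/34)*496 = (5271/34)*496 = 1307208/17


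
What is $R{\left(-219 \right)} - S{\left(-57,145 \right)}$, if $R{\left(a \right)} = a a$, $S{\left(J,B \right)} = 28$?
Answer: $47933$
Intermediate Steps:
$R{\left(a \right)} = a^{2}$
$R{\left(-219 \right)} - S{\left(-57,145 \right)} = \left(-219\right)^{2} - 28 = 47961 - 28 = 47933$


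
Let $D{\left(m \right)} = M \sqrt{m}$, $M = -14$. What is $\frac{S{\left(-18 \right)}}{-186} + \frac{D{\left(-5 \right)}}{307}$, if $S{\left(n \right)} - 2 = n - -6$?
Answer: $\frac{5}{93} - \frac{14 i \sqrt{5}}{307} \approx 0.053763 - 0.10197 i$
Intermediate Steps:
$S{\left(n \right)} = 8 + n$ ($S{\left(n \right)} = 2 + \left(n - -6\right) = 2 + \left(n + 6\right) = 2 + \left(6 + n\right) = 8 + n$)
$D{\left(m \right)} = - 14 \sqrt{m}$
$\frac{S{\left(-18 \right)}}{-186} + \frac{D{\left(-5 \right)}}{307} = \frac{8 - 18}{-186} + \frac{\left(-14\right) \sqrt{-5}}{307} = \left(-10\right) \left(- \frac{1}{186}\right) + - 14 i \sqrt{5} \cdot \frac{1}{307} = \frac{5}{93} + - 14 i \sqrt{5} \cdot \frac{1}{307} = \frac{5}{93} - \frac{14 i \sqrt{5}}{307}$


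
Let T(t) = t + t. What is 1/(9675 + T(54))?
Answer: 1/9783 ≈ 0.00010222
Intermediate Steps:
T(t) = 2*t
1/(9675 + T(54)) = 1/(9675 + 2*54) = 1/(9675 + 108) = 1/9783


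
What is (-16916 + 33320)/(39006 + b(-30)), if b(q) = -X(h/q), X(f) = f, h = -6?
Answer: 82020/195029 ≈ 0.42055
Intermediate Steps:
b(q) = 6/q (b(q) = -(-6)/q = 6/q)
(-16916 + 33320)/(39006 + b(-30)) = (-16916 + 33320)/(39006 + 6/(-30)) = 16404/(39006 + 6*(-1/30)) = 16404/(39006 - 1/5) = 16404/(195029/5) = 16404*(5/195029) = 82020/195029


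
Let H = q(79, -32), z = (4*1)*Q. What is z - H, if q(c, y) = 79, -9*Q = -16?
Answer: -647/9 ≈ -71.889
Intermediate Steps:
Q = 16/9 (Q = -1/9*(-16) = 16/9 ≈ 1.7778)
z = 64/9 (z = (4*1)*(16/9) = 4*(16/9) = 64/9 ≈ 7.1111)
H = 79
z - H = 64/9 - 1*79 = 64/9 - 79 = -647/9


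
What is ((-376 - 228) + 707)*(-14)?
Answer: -1442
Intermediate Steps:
((-376 - 228) + 707)*(-14) = (-604 + 707)*(-14) = 103*(-14) = -1442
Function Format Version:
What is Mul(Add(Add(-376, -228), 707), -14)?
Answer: -1442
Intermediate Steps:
Mul(Add(Add(-376, -228), 707), -14) = Mul(Add(-604, 707), -14) = Mul(103, -14) = -1442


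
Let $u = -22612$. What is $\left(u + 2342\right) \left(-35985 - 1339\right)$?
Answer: $756557480$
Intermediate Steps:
$\left(u + 2342\right) \left(-35985 - 1339\right) = \left(-22612 + 2342\right) \left(-35985 - 1339\right) = \left(-20270\right) \left(-37324\right) = 756557480$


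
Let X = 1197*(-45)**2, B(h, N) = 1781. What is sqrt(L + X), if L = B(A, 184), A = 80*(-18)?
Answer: sqrt(2425706) ≈ 1557.5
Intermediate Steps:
A = -1440
L = 1781
X = 2423925 (X = 1197*2025 = 2423925)
sqrt(L + X) = sqrt(1781 + 2423925) = sqrt(2425706)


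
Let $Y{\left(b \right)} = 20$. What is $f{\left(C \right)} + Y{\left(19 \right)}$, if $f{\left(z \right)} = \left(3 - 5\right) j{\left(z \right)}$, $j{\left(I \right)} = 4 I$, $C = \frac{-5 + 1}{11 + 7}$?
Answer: $\frac{196}{9} \approx 21.778$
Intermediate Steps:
$C = - \frac{2}{9}$ ($C = - \frac{4}{18} = \left(-4\right) \frac{1}{18} = - \frac{2}{9} \approx -0.22222$)
$f{\left(z \right)} = - 8 z$ ($f{\left(z \right)} = \left(3 - 5\right) 4 z = - 2 \cdot 4 z = - 8 z$)
$f{\left(C \right)} + Y{\left(19 \right)} = \left(-8\right) \left(- \frac{2}{9}\right) + 20 = \frac{16}{9} + 20 = \frac{196}{9}$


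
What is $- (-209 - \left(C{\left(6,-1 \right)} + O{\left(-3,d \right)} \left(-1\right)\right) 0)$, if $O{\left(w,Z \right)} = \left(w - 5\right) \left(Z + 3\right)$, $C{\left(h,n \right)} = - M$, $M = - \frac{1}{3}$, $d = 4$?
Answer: $209$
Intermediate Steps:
$M = - \frac{1}{3}$ ($M = \left(-1\right) \frac{1}{3} = - \frac{1}{3} \approx -0.33333$)
$C{\left(h,n \right)} = \frac{1}{3}$ ($C{\left(h,n \right)} = \left(-1\right) \left(- \frac{1}{3}\right) = \frac{1}{3}$)
$O{\left(w,Z \right)} = \left(-5 + w\right) \left(3 + Z\right)$
$- (-209 - \left(C{\left(6,-1 \right)} + O{\left(-3,d \right)} \left(-1\right)\right) 0) = - (-209 - \left(\frac{1}{3} + \left(-15 - 20 + 3 \left(-3\right) + 4 \left(-3\right)\right) \left(-1\right)\right) 0) = - (-209 - \left(\frac{1}{3} + \left(-15 - 20 - 9 - 12\right) \left(-1\right)\right) 0) = - (-209 - \left(\frac{1}{3} - -56\right) 0) = - (-209 - \left(\frac{1}{3} + 56\right) 0) = - (-209 - \frac{169}{3} \cdot 0) = - (-209 - 0) = - (-209 + 0) = \left(-1\right) \left(-209\right) = 209$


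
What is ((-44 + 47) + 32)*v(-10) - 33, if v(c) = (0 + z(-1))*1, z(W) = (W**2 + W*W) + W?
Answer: 2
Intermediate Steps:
z(W) = W + 2*W**2 (z(W) = (W**2 + W**2) + W = 2*W**2 + W = W + 2*W**2)
v(c) = 1 (v(c) = (0 - (1 + 2*(-1)))*1 = (0 - (1 - 2))*1 = (0 - 1*(-1))*1 = (0 + 1)*1 = 1*1 = 1)
((-44 + 47) + 32)*v(-10) - 33 = ((-44 + 47) + 32)*1 - 33 = (3 + 32)*1 - 33 = 35*1 - 33 = 35 - 33 = 2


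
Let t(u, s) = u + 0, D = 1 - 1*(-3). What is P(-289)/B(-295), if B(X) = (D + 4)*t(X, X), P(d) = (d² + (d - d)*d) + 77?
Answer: -41799/1180 ≈ -35.423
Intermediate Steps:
D = 4 (D = 1 + 3 = 4)
t(u, s) = u
P(d) = 77 + d² (P(d) = (d² + 0*d) + 77 = (d² + 0) + 77 = d² + 77 = 77 + d²)
B(X) = 8*X (B(X) = (4 + 4)*X = 8*X)
P(-289)/B(-295) = (77 + (-289)²)/((8*(-295))) = (77 + 83521)/(-2360) = 83598*(-1/2360) = -41799/1180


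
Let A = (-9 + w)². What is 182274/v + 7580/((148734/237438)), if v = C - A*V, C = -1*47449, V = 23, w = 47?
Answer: 2687869397506/222167281 ≈ 12098.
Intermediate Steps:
A = 1444 (A = (-9 + 47)² = 38² = 1444)
C = -47449
v = -80661 (v = -47449 - 1444*23 = -47449 - 1*33212 = -47449 - 33212 = -80661)
182274/v + 7580/((148734/237438)) = 182274/(-80661) + 7580/((148734/237438)) = 182274*(-1/80661) + 7580/((148734*(1/237438))) = -60758/26887 + 7580/(8263/13191) = -60758/26887 + 7580*(13191/8263) = -60758/26887 + 99987780/8263 = 2687869397506/222167281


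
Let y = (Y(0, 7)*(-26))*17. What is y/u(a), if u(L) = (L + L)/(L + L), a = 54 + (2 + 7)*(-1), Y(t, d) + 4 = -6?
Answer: 4420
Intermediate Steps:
Y(t, d) = -10 (Y(t, d) = -4 - 6 = -10)
a = 45 (a = 54 + 9*(-1) = 54 - 9 = 45)
y = 4420 (y = -10*(-26)*17 = 260*17 = 4420)
u(L) = 1 (u(L) = (2*L)/((2*L)) = (2*L)*(1/(2*L)) = 1)
y/u(a) = 4420/1 = 4420*1 = 4420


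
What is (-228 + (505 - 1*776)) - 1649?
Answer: -2148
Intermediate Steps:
(-228 + (505 - 1*776)) - 1649 = (-228 + (505 - 776)) - 1649 = (-228 - 271) - 1649 = -499 - 1649 = -2148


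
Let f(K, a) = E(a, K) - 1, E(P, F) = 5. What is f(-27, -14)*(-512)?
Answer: -2048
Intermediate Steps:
f(K, a) = 4 (f(K, a) = 5 - 1 = 4)
f(-27, -14)*(-512) = 4*(-512) = -2048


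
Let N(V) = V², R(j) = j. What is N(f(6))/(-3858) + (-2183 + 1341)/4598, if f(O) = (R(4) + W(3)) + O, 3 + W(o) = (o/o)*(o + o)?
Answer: -2012749/8869542 ≈ -0.22693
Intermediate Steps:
W(o) = -3 + 2*o (W(o) = -3 + (o/o)*(o + o) = -3 + 1*(2*o) = -3 + 2*o)
f(O) = 7 + O (f(O) = (4 + (-3 + 2*3)) + O = (4 + (-3 + 6)) + O = (4 + 3) + O = 7 + O)
N(f(6))/(-3858) + (-2183 + 1341)/4598 = (7 + 6)²/(-3858) + (-2183 + 1341)/4598 = 13²*(-1/3858) - 842*1/4598 = 169*(-1/3858) - 421/2299 = -169/3858 - 421/2299 = -2012749/8869542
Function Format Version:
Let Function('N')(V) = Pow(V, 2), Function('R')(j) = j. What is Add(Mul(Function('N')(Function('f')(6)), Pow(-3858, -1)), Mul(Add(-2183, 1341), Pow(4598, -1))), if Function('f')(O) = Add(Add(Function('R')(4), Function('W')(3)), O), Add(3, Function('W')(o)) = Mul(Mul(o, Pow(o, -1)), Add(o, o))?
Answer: Rational(-2012749, 8869542) ≈ -0.22693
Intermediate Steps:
Function('W')(o) = Add(-3, Mul(2, o)) (Function('W')(o) = Add(-3, Mul(Mul(o, Pow(o, -1)), Add(o, o))) = Add(-3, Mul(1, Mul(2, o))) = Add(-3, Mul(2, o)))
Function('f')(O) = Add(7, O) (Function('f')(O) = Add(Add(4, Add(-3, Mul(2, 3))), O) = Add(Add(4, Add(-3, 6)), O) = Add(Add(4, 3), O) = Add(7, O))
Add(Mul(Function('N')(Function('f')(6)), Pow(-3858, -1)), Mul(Add(-2183, 1341), Pow(4598, -1))) = Add(Mul(Pow(Add(7, 6), 2), Pow(-3858, -1)), Mul(Add(-2183, 1341), Pow(4598, -1))) = Add(Mul(Pow(13, 2), Rational(-1, 3858)), Mul(-842, Rational(1, 4598))) = Add(Mul(169, Rational(-1, 3858)), Rational(-421, 2299)) = Add(Rational(-169, 3858), Rational(-421, 2299)) = Rational(-2012749, 8869542)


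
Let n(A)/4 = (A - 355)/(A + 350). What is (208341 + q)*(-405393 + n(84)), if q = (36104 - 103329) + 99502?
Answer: -3023909069802/31 ≈ -9.7545e+10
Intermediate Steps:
n(A) = 4*(-355 + A)/(350 + A) (n(A) = 4*((A - 355)/(A + 350)) = 4*((-355 + A)/(350 + A)) = 4*(-355 + A)/(350 + A))
q = 32277 (q = -67225 + 99502 = 32277)
(208341 + q)*(-405393 + n(84)) = (208341 + 32277)*(-405393 + 4*(-355 + 84)/(350 + 84)) = 240618*(-405393 + 4*(-271)/434) = 240618*(-405393 + 4*(1/434)*(-271)) = 240618*(-405393 - 542/217) = 240618*(-87970823/217) = -3023909069802/31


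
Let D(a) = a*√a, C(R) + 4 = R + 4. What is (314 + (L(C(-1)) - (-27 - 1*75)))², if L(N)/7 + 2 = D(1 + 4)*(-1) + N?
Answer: 162150 - 27650*√5 ≈ 1.0032e+5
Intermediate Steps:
C(R) = R (C(R) = -4 + (R + 4) = -4 + (4 + R) = R)
D(a) = a^(3/2)
L(N) = -14 - 35*√5 + 7*N (L(N) = -14 + 7*((1 + 4)^(3/2)*(-1) + N) = -14 + 7*(5^(3/2)*(-1) + N) = -14 + 7*((5*√5)*(-1) + N) = -14 + 7*(-5*√5 + N) = -14 + 7*(N - 5*√5) = -14 + (-35*√5 + 7*N) = -14 - 35*√5 + 7*N)
(314 + (L(C(-1)) - (-27 - 1*75)))² = (314 + ((-14 - 35*√5 + 7*(-1)) - (-27 - 1*75)))² = (314 + ((-14 - 35*√5 - 7) - (-27 - 75)))² = (314 + ((-21 - 35*√5) - 1*(-102)))² = (314 + ((-21 - 35*√5) + 102))² = (314 + (81 - 35*√5))² = (395 - 35*√5)²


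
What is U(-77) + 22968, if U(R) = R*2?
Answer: 22814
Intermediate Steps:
U(R) = 2*R
U(-77) + 22968 = 2*(-77) + 22968 = -154 + 22968 = 22814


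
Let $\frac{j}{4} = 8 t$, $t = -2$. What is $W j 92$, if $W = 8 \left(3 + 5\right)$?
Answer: $-376832$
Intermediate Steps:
$W = 64$ ($W = 8 \cdot 8 = 64$)
$j = -64$ ($j = 4 \cdot 8 \left(-2\right) = 4 \left(-16\right) = -64$)
$W j 92 = 64 \left(-64\right) 92 = \left(-4096\right) 92 = -376832$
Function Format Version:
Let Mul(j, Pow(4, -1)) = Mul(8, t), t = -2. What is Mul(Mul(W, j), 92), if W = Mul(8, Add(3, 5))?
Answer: -376832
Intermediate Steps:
W = 64 (W = Mul(8, 8) = 64)
j = -64 (j = Mul(4, Mul(8, -2)) = Mul(4, -16) = -64)
Mul(Mul(W, j), 92) = Mul(Mul(64, -64), 92) = Mul(-4096, 92) = -376832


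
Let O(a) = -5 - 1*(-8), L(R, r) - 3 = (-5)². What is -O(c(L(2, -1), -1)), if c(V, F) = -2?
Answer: -3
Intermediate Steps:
L(R, r) = 28 (L(R, r) = 3 + (-5)² = 3 + 25 = 28)
O(a) = 3 (O(a) = -5 + 8 = 3)
-O(c(L(2, -1), -1)) = -1*3 = -3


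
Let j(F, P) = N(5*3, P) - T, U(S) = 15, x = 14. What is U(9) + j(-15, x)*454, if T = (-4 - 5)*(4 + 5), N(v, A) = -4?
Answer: 34973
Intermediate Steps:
T = -81 (T = -9*9 = -81)
j(F, P) = 77 (j(F, P) = -4 - 1*(-81) = -4 + 81 = 77)
U(9) + j(-15, x)*454 = 15 + 77*454 = 15 + 34958 = 34973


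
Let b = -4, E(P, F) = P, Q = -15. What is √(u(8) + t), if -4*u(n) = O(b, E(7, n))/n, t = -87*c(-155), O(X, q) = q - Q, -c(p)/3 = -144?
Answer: I*√601355/4 ≈ 193.87*I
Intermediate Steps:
c(p) = 432 (c(p) = -3*(-144) = 432)
O(X, q) = 15 + q (O(X, q) = q - 1*(-15) = q + 15 = 15 + q)
t = -37584 (t = -87*432 = -37584)
u(n) = -11/(2*n) (u(n) = -(15 + 7)/(4*n) = -11/(2*n))
√(u(8) + t) = √(-11/2/8 - 37584) = √(-11/2*⅛ - 37584) = √(-11/16 - 37584) = √(-601355/16) = I*√601355/4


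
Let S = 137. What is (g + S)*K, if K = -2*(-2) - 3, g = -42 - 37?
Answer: 58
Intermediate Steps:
g = -79
K = 1 (K = 4 - 3 = 1)
(g + S)*K = (-79 + 137)*1 = 58*1 = 58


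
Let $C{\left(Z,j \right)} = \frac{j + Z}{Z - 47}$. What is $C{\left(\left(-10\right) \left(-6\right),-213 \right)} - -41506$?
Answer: $\frac{539425}{13} \approx 41494.0$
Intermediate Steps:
$C{\left(Z,j \right)} = \frac{Z + j}{-47 + Z}$
$C{\left(\left(-10\right) \left(-6\right),-213 \right)} - -41506 = \frac{\left(-10\right) \left(-6\right) - 213}{-47 - -60} - -41506 = \frac{60 - 213}{-47 + 60} + 41506 = \frac{1}{13} \left(-153\right) + 41506 = - \frac{153}{13} + 41506 = \frac{539425}{13}$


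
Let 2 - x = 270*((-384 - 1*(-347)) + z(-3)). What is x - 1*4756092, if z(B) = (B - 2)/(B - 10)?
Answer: -61700650/13 ≈ -4.7462e+6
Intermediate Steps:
z(B) = (-2 + B)/(-10 + B)
x = 128546/13 (x = 2 - 270*((-384 - 1*(-347)) + (-2 - 3)/(-10 - 3)) = 2 - 270*((-384 + 347) - 5/(-13)) = 2 - 270*(-37 - 1/13*(-5)) = 2 - 270*(-37 + 5/13) = 2 - 270*(-476)/13 = 2 - 1*(-128520/13) = 2 + 128520/13 = 128546/13 ≈ 9888.2)
x - 1*4756092 = 128546/13 - 1*4756092 = 128546/13 - 4756092 = -61700650/13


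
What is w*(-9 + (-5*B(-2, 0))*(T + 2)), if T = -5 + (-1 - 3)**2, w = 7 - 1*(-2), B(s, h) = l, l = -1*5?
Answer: 2844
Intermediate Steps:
l = -5
B(s, h) = -5
w = 9 (w = 7 + 2 = 9)
T = 11 (T = -5 + (-4)**2 = -5 + 16 = 11)
w*(-9 + (-5*B(-2, 0))*(T + 2)) = 9*(-9 + (-5*(-5))*(11 + 2)) = 9*(-9 + 25*13) = 9*(-9 + 325) = 9*316 = 2844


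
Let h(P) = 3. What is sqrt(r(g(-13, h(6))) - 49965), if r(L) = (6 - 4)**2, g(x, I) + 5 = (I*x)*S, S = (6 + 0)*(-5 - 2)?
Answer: I*sqrt(49961) ≈ 223.52*I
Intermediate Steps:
S = -42 (S = 6*(-7) = -42)
g(x, I) = -5 - 42*I*x (g(x, I) = -5 + (I*x)*(-42) = -5 - 42*I*x)
r(L) = 4 (r(L) = 2**2 = 4)
sqrt(r(g(-13, h(6))) - 49965) = sqrt(4 - 49965) = sqrt(-49961) = I*sqrt(49961)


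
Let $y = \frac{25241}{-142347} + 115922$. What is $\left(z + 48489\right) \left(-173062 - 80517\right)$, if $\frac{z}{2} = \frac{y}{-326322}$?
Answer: $- \frac{285571475953120448330}{23225478867} \approx -1.2296 \cdot 10^{10}$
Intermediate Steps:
$y = \frac{16501123693}{142347}$ ($y = 25241 \left(- \frac{1}{142347}\right) + 115922 = - \frac{25241}{142347} + 115922 = \frac{16501123693}{142347} \approx 1.1592 \cdot 10^{5}$)
$z = - \frac{16501123693}{23225478867}$ ($z = 2 \frac{16501123693}{142347 \left(-326322\right)} = 2 \cdot \frac{16501123693}{142347} \left(- \frac{1}{326322}\right) = 2 \left(- \frac{16501123693}{46450957734}\right) = - \frac{16501123693}{23225478867} \approx -0.71047$)
$\left(z + 48489\right) \left(-173062 - 80517\right) = \left(- \frac{16501123693}{23225478867} + 48489\right) \left(-173062 - 80517\right) = \frac{1126163743658270}{23225478867} \left(-253579\right) = - \frac{285571475953120448330}{23225478867}$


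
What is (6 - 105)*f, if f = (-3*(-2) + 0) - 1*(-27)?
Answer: -3267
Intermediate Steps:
f = 33 (f = (6 + 0) + 27 = 6 + 27 = 33)
(6 - 105)*f = (6 - 105)*33 = -99*33 = -3267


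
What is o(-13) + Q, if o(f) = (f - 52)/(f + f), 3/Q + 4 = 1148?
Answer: 2863/1144 ≈ 2.5026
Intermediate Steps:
Q = 3/1144 (Q = 3/(-4 + 1148) = 3/1144 ≈ 0.0026224)
o(f) = (-52 + f)/(2*f) (o(f) = (-52 + f)/((2*f)) = (-52 + f)*(1/(2*f)) = (-52 + f)/(2*f))
o(-13) + Q = (½)*(-52 - 13)/(-13) + 3/1144 = (½)*(-1/13)*(-65) + 3/1144 = 5/2 + 3/1144 = 2863/1144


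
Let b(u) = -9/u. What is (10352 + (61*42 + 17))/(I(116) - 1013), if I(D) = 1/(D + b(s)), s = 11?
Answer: -16383577/1283460 ≈ -12.765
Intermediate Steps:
I(D) = 1/(-9/11 + D) (I(D) = 1/(D - 9/11) = 1/(-9/11 + D))
(10352 + (61*42 + 17))/(I(116) - 1013) = (10352 + (61*42 + 17))/(11/(-9 + 11*116) - 1013) = (10352 + (2562 + 17))/(11/(-9 + 1276) - 1013) = (10352 + 2579)/(11/1267 - 1013) = 12931/(11*(1/1267) - 1013) = 12931/(11/1267 - 1013) = 12931/(-1283460/1267) = 12931*(-1267/1283460) = -16383577/1283460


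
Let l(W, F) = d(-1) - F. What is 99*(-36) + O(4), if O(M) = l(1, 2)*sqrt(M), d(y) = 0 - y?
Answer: -3566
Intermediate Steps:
d(y) = -y
l(W, F) = 1 - F (l(W, F) = -1*(-1) - F = 1 - F)
O(M) = -sqrt(M) (O(M) = (1 - 1*2)*sqrt(M) = (1 - 2)*sqrt(M) = -sqrt(M))
99*(-36) + O(4) = 99*(-36) - sqrt(4) = -3564 - 1*2 = -3564 - 2 = -3566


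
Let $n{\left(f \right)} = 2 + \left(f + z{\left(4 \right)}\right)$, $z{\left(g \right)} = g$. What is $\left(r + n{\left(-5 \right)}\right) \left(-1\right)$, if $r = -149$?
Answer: $148$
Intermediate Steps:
$n{\left(f \right)} = 6 + f$ ($n{\left(f \right)} = 2 + \left(f + 4\right) = 2 + \left(4 + f\right) = 6 + f$)
$\left(r + n{\left(-5 \right)}\right) \left(-1\right) = \left(-149 + \left(6 - 5\right)\right) \left(-1\right) = \left(-149 + 1\right) \left(-1\right) = \left(-148\right) \left(-1\right) = 148$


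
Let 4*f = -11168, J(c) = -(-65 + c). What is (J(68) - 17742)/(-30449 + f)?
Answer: 1365/2557 ≈ 0.53383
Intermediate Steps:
J(c) = 65 - c
f = -2792 (f = (¼)*(-11168) = -2792)
(J(68) - 17742)/(-30449 + f) = ((65 - 1*68) - 17742)/(-30449 - 2792) = ((65 - 68) - 17742)/(-33241) = (-3 - 17742)*(-1/33241) = -17745*(-1/33241) = 1365/2557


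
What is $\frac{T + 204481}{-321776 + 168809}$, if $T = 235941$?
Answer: $- \frac{440422}{152967} \approx -2.8792$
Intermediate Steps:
$\frac{T + 204481}{-321776 + 168809} = \frac{235941 + 204481}{-321776 + 168809} = \frac{440422}{-152967} = 440422 \left(- \frac{1}{152967}\right) = - \frac{440422}{152967}$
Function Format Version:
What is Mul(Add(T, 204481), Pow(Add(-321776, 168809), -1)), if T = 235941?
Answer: Rational(-440422, 152967) ≈ -2.8792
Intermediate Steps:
Mul(Add(T, 204481), Pow(Add(-321776, 168809), -1)) = Mul(Add(235941, 204481), Pow(Add(-321776, 168809), -1)) = Mul(440422, Pow(-152967, -1)) = Mul(440422, Rational(-1, 152967)) = Rational(-440422, 152967)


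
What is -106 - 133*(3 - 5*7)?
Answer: 4150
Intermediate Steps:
-106 - 133*(3 - 5*7) = -106 - 133*(3 - 35) = -106 - 133*(-32) = -106 + 4256 = 4150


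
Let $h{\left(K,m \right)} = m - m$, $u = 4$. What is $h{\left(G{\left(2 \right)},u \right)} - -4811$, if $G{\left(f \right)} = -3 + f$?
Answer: $4811$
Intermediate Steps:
$h{\left(K,m \right)} = 0$
$h{\left(G{\left(2 \right)},u \right)} - -4811 = 0 - -4811 = 0 + 4811 = 4811$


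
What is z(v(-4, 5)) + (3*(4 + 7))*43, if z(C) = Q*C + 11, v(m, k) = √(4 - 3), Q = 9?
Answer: 1439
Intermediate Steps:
v(m, k) = 1 (v(m, k) = √1 = 1)
z(C) = 11 + 9*C (z(C) = 9*C + 11 = 11 + 9*C)
z(v(-4, 5)) + (3*(4 + 7))*43 = (11 + 9*1) + (3*(4 + 7))*43 = (11 + 9) + (3*11)*43 = 20 + 33*43 = 20 + 1419 = 1439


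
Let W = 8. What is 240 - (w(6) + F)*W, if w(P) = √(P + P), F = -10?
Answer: 320 - 16*√3 ≈ 292.29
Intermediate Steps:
w(P) = √2*√P (w(P) = √(2*P) = √2*√P)
240 - (w(6) + F)*W = 240 - (√2*√6 - 10)*8 = 240 - (2*√3 - 10)*8 = 240 - (-10 + 2*√3)*8 = 240 - (-80 + 16*√3) = 240 + (80 - 16*√3) = 320 - 16*√3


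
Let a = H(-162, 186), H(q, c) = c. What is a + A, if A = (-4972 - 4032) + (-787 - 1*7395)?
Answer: -17000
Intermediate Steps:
a = 186
A = -17186 (A = -9004 + (-787 - 7395) = -9004 - 8182 = -17186)
a + A = 186 - 17186 = -17000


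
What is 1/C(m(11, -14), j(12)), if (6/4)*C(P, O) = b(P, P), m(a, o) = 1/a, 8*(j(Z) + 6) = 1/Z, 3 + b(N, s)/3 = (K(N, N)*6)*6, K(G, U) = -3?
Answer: -1/222 ≈ -0.0045045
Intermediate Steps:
b(N, s) = -333 (b(N, s) = -9 + 3*(-3*6*6) = -9 + 3*(-18*6) = -9 + 3*(-108) = -9 - 324 = -333)
j(Z) = -6 + 1/(8*Z)
C(P, O) = -222 (C(P, O) = (⅔)*(-333) = -222)
1/C(m(11, -14), j(12)) = 1/(-222) = -1/222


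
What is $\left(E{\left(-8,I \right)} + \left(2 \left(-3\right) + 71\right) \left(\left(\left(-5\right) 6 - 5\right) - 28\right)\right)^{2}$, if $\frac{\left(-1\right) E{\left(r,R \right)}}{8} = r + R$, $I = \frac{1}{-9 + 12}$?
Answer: $\frac{146434201}{9} \approx 1.627 \cdot 10^{7}$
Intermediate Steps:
$I = \frac{1}{3} \approx 0.33333$
$E{\left(r,R \right)} = - 8 R - 8 r$ ($E{\left(r,R \right)} = - 8 \left(r + R\right) = - 8 \left(R + r\right) = - 8 R - 8 r$)
$\left(E{\left(-8,I \right)} + \left(2 \left(-3\right) + 71\right) \left(\left(\left(-5\right) 6 - 5\right) - 28\right)\right)^{2} = \left(\left(\left(-8\right) \frac{1}{3} - -64\right) + \left(2 \left(-3\right) + 71\right) \left(\left(\left(-5\right) 6 - 5\right) - 28\right)\right)^{2} = \left(\left(- \frac{8}{3} + 64\right) + \left(-6 + 71\right) \left(\left(-30 - 5\right) - 28\right)\right)^{2} = \left(\frac{184}{3} + 65 \left(-35 - 28\right)\right)^{2} = \left(\frac{184}{3} + 65 \left(-63\right)\right)^{2} = \left(\frac{184}{3} - 4095\right)^{2} = \left(- \frac{12101}{3}\right)^{2} = \frac{146434201}{9}$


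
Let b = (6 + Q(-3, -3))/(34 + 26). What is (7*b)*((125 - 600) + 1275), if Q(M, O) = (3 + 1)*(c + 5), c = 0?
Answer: 7280/3 ≈ 2426.7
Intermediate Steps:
Q(M, O) = 20 (Q(M, O) = (3 + 1)*(0 + 5) = 4*5 = 20)
b = 13/30 (b = (6 + 20)/(34 + 26) = 26/60 = 26*(1/60) = 13/30 ≈ 0.43333)
(7*b)*((125 - 600) + 1275) = (7*(13/30))*((125 - 600) + 1275) = 91*(-475 + 1275)/30 = (91/30)*800 = 7280/3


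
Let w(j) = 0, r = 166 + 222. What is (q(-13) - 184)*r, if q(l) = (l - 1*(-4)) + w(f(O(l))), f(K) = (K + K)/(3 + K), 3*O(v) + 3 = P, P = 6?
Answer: -74884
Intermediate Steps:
r = 388
O(v) = 1 (O(v) = -1 + (⅓)*6 = -1 + 2 = 1)
f(K) = 2*K/(3 + K) (f(K) = (2*K)/(3 + K) = 2*K/(3 + K))
q(l) = 4 + l (q(l) = (l - 1*(-4)) + 0 = (l + 4) + 0 = (4 + l) + 0 = 4 + l)
(q(-13) - 184)*r = ((4 - 13) - 184)*388 = (-9 - 184)*388 = -193*388 = -74884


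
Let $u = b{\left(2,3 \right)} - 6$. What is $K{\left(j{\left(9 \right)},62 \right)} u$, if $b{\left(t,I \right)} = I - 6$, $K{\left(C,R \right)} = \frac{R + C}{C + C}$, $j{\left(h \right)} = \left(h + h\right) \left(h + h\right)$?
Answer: $- \frac{193}{36} \approx -5.3611$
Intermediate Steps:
$j{\left(h \right)} = 4 h^{2}$ ($j{\left(h \right)} = 2 h 2 h = 4 h^{2}$)
$K{\left(C,R \right)} = \frac{C + R}{2 C}$
$b{\left(t,I \right)} = -6 + I$ ($b{\left(t,I \right)} = I - 6 = -6 + I$)
$u = -9$ ($u = \left(-6 + 3\right) - 6 = -3 - 6 = -9$)
$K{\left(j{\left(9 \right)},62 \right)} u = \frac{4 \cdot 9^{2} + 62}{2 \cdot 4 \cdot 9^{2}} \left(-9\right) = \frac{4 \cdot 81 + 62}{2 \cdot 4 \cdot 81} \left(-9\right) = \frac{324 + 62}{2 \cdot 324} \left(-9\right) = \frac{1}{2} \cdot \frac{1}{324} \cdot 386 \left(-9\right) = \frac{193}{324} \left(-9\right) = - \frac{193}{36}$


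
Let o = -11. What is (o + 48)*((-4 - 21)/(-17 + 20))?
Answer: -925/3 ≈ -308.33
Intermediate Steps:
(o + 48)*((-4 - 21)/(-17 + 20)) = (-11 + 48)*((-4 - 21)/(-17 + 20)) = 37*(-25/3) = -925/3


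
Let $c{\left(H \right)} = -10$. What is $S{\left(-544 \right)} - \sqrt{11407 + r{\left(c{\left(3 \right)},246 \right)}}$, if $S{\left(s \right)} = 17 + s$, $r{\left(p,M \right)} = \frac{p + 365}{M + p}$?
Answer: $-527 - \frac{\sqrt{158852013}}{118} \approx -633.81$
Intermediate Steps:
$r{\left(p,M \right)} = \frac{365 + p}{M + p}$
$S{\left(-544 \right)} - \sqrt{11407 + r{\left(c{\left(3 \right)},246 \right)}} = \left(17 - 544\right) - \sqrt{11407 + \frac{365 - 10}{246 - 10}} = -527 - \sqrt{11407 + \frac{1}{236} \cdot 355} = -527 - \sqrt{11407 + \frac{355}{236}} = -527 - \sqrt{\frac{2692407}{236}} = -527 - \frac{\sqrt{158852013}}{118}$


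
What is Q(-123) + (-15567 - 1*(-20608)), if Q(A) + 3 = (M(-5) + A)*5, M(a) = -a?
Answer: 4448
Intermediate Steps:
Q(A) = 22 + 5*A (Q(A) = -3 + (-1*(-5) + A)*5 = -3 + (5 + A)*5 = -3 + (25 + 5*A) = 22 + 5*A)
Q(-123) + (-15567 - 1*(-20608)) = (22 + 5*(-123)) + (-15567 - 1*(-20608)) = (22 - 615) + (-15567 + 20608) = -593 + 5041 = 4448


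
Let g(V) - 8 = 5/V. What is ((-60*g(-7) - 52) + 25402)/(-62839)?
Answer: -174390/439873 ≈ -0.39646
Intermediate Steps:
g(V) = 8 + 5/V
((-60*g(-7) - 52) + 25402)/(-62839) = ((-60*(8 + 5/(-7)) - 52) + 25402)/(-62839) = ((-60*(8 + 5*(-⅐)) - 52) + 25402)*(-1/62839) = ((-60*(8 - 5/7) - 52) + 25402)*(-1/62839) = ((-60*51/7 - 52) + 25402)*(-1/62839) = ((-3060/7 - 52) + 25402)*(-1/62839) = (-3424/7 + 25402)*(-1/62839) = (174390/7)*(-1/62839) = -174390/439873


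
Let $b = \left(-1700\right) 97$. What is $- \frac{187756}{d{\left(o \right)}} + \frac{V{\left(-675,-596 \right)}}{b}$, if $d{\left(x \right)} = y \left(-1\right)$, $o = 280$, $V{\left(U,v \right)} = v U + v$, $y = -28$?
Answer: $- \frac{1935763257}{288575} \approx -6708.0$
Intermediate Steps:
$V{\left(U,v \right)} = v + U v$ ($V{\left(U,v \right)} = U v + v = v + U v$)
$d{\left(x \right)} = 28$ ($d{\left(x \right)} = \left(-28\right) \left(-1\right) = 28$)
$b = -164900$
$- \frac{187756}{d{\left(o \right)}} + \frac{V{\left(-675,-596 \right)}}{b} = - \frac{187756}{28} + \frac{\left(-596\right) \left(1 - 675\right)}{-164900} = \left(-187756\right) \frac{1}{28} + \left(-596\right) \left(-674\right) \left(- \frac{1}{164900}\right) = - \frac{46939}{7} + 401704 \left(- \frac{1}{164900}\right) = - \frac{46939}{7} - \frac{100426}{41225} = - \frac{1935763257}{288575}$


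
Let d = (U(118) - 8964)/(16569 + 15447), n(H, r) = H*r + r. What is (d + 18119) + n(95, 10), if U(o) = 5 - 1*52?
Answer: 610824253/32016 ≈ 19079.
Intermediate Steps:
U(o) = -47 (U(o) = 5 - 52 = -47)
n(H, r) = r + H*r
d = -9011/32016 (d = (-47 - 8964)/(16569 + 15447) = -9011/32016 ≈ -0.28145)
(d + 18119) + n(95, 10) = (-9011/32016 + 18119) + 10*(1 + 95) = 580088893/32016 + 10*96 = 580088893/32016 + 960 = 610824253/32016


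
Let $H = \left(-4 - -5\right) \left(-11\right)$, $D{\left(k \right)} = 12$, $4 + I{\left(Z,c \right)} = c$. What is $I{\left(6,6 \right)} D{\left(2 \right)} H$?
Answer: $-264$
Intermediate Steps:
$I{\left(Z,c \right)} = -4 + c$
$H = -11$ ($H = \left(-4 + 5\right) \left(-11\right) = 1 \left(-11\right) = -11$)
$I{\left(6,6 \right)} D{\left(2 \right)} H = \left(-4 + 6\right) 12 \left(-11\right) = 2 \cdot 12 \left(-11\right) = 24 \left(-11\right) = -264$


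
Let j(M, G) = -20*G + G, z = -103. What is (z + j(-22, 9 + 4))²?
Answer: 122500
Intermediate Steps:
j(M, G) = -19*G
(z + j(-22, 9 + 4))² = (-103 - 19*(9 + 4))² = (-103 - 19*13)² = (-103 - 247)² = (-350)² = 122500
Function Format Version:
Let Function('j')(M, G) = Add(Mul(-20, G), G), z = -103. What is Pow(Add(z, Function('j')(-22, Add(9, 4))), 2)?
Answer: 122500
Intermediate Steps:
Function('j')(M, G) = Mul(-19, G)
Pow(Add(z, Function('j')(-22, Add(9, 4))), 2) = Pow(Add(-103, Mul(-19, Add(9, 4))), 2) = Pow(Add(-103, Mul(-19, 13)), 2) = Pow(Add(-103, -247), 2) = Pow(-350, 2) = 122500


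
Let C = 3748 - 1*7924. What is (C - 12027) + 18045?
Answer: 1842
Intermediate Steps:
C = -4176 (C = 3748 - 7924 = -4176)
(C - 12027) + 18045 = (-4176 - 12027) + 18045 = -16203 + 18045 = 1842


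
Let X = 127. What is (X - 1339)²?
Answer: 1468944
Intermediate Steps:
(X - 1339)² = (127 - 1339)² = (-1212)² = 1468944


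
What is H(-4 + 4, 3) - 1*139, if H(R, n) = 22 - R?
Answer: -117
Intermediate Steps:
H(-4 + 4, 3) - 1*139 = (22 - (-4 + 4)) - 1*139 = (22 - 1*0) - 139 = (22 + 0) - 139 = 22 - 139 = -117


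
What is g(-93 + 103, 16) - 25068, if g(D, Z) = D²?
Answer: -24968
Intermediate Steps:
g(-93 + 103, 16) - 25068 = (-93 + 103)² - 25068 = 10² - 25068 = 100 - 25068 = -24968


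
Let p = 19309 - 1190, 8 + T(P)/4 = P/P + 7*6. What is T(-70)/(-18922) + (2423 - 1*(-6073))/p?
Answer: 79112326/171423859 ≈ 0.46150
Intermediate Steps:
T(P) = 140 (T(P) = -32 + 4*(P/P + 7*6) = -32 + 4*(1 + 42) = -32 + 4*43 = -32 + 172 = 140)
p = 18119
T(-70)/(-18922) + (2423 - 1*(-6073))/p = 140/(-18922) + (2423 - 1*(-6073))/18119 = 140*(-1/18922) + (2423 + 6073)*(1/18119) = -70/9461 + 8496*(1/18119) = -70/9461 + 8496/18119 = 79112326/171423859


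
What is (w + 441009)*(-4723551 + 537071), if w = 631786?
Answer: -4491234811600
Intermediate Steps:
(w + 441009)*(-4723551 + 537071) = (631786 + 441009)*(-4723551 + 537071) = 1072795*(-4186480) = -4491234811600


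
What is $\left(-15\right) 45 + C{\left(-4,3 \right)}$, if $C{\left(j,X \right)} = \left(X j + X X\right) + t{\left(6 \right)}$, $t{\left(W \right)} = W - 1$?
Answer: $-673$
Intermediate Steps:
$t{\left(W \right)} = -1 + W$
$C{\left(j,X \right)} = 5 + X^{2} + X j$ ($C{\left(j,X \right)} = \left(X j + X X\right) + \left(-1 + 6\right) = \left(X j + X^{2}\right) + 5 = \left(X^{2} + X j\right) + 5 = 5 + X^{2} + X j$)
$\left(-15\right) 45 + C{\left(-4,3 \right)} = \left(-15\right) 45 + \left(5 + 3^{2} + 3 \left(-4\right)\right) = -675 + \left(5 + 9 - 12\right) = -675 + 2 = -673$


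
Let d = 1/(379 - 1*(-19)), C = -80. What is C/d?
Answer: -31840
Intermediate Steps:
d = 1/398 (d = 1/(379 + 19) = 1/398 ≈ 0.0025126)
C/d = -80/1/398 = -80*398 = -31840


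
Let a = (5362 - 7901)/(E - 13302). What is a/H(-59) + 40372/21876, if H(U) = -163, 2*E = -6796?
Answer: 27460269509/14887164900 ≈ 1.8446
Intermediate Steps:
E = -3398 (E = (½)*(-6796) = -3398)
a = 2539/16700 (a = (5362 - 7901)/(-3398 - 13302) = -2539/(-16700) = -2539*(-1/16700) = 2539/16700 ≈ 0.15204)
a/H(-59) + 40372/21876 = (2539/16700)/(-163) + 40372/21876 = (2539/16700)*(-1/163) + 40372*(1/21876) = -2539/2722100 + 10093/5469 = 27460269509/14887164900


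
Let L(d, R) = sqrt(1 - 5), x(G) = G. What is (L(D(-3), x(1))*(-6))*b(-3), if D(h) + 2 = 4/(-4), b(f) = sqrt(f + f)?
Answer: 12*sqrt(6) ≈ 29.394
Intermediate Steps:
b(f) = sqrt(2)*sqrt(f) (b(f) = sqrt(2*f) = sqrt(2)*sqrt(f))
D(h) = -3 (D(h) = -2 + 4/(-4) = -2 + 4*(-1/4) = -2 - 1 = -3)
L(d, R) = 2*I (L(d, R) = sqrt(-4) = 2*I)
(L(D(-3), x(1))*(-6))*b(-3) = ((2*I)*(-6))*(sqrt(2)*sqrt(-3)) = (-12*I)*(sqrt(2)*(I*sqrt(3))) = (-12*I)*(I*sqrt(6)) = 12*sqrt(6)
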